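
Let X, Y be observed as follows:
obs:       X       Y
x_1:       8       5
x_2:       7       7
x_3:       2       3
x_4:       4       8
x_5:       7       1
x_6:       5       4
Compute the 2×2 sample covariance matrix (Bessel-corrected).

Step 1 — column means:
  mean(X) = (8 + 7 + 2 + 4 + 7 + 5) / 6 = 33/6 = 5.5
  mean(Y) = (5 + 7 + 3 + 8 + 1 + 4) / 6 = 28/6 = 4.6667

Step 2 — sample covariance S[i,j] = (1/(n-1)) · Σ_k (x_{k,i} - mean_i) · (x_{k,j} - mean_j), with n-1 = 5.
  S[X,X] = ((2.5)·(2.5) + (1.5)·(1.5) + (-3.5)·(-3.5) + (-1.5)·(-1.5) + (1.5)·(1.5) + (-0.5)·(-0.5)) / 5 = 25.5/5 = 5.1
  S[X,Y] = ((2.5)·(0.3333) + (1.5)·(2.3333) + (-3.5)·(-1.6667) + (-1.5)·(3.3333) + (1.5)·(-3.6667) + (-0.5)·(-0.6667)) / 5 = 0/5 = 0
  S[Y,Y] = ((0.3333)·(0.3333) + (2.3333)·(2.3333) + (-1.6667)·(-1.6667) + (3.3333)·(3.3333) + (-3.6667)·(-3.6667) + (-0.6667)·(-0.6667)) / 5 = 33.3333/5 = 6.6667

S is symmetric (S[j,i] = S[i,j]). Assembling:

S = [[5.1, 0],
 [0, 6.6667]]


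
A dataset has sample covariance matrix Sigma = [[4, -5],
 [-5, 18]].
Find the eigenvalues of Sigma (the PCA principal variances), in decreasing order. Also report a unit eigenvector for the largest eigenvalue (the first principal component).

Step 1 — characteristic polynomial of 2×2 Sigma:
  det(Sigma - λI) = λ² - trace · λ + det = 0.
  trace = 4 + 18 = 22, det = 4·18 - (-5)² = 47.
Step 2 — discriminant:
  Δ = trace² - 4·det = 484 - 188 = 296.
Step 3 — eigenvalues:
  λ = (trace ± √Δ)/2 = (22 ± 17.2047)/2,
  λ_1 = 19.6023,  λ_2 = 2.3977.

Step 4 — unit eigenvector for λ_1: solve (Sigma - λ_1 I)v = 0. First row:
  (4 - 19.6023)·v_x + (-5)·v_y = 0, i.e. (-15.6023)·v_x + (-5)·v_y = 0,
  so v ∝ (b, λ_1 - a) = (-5, 15.6023); multiply by -1 so the first entry is positive: u = (5, -15.6023).
  ||u|| = √((5)² + (-15.6023)²) = √(268.4326) ≈ 16.3839,
  v_1 = u/||u|| ≈ (0.3052, -0.9523) (||v_1|| = 1).

λ_1 = 19.6023,  λ_2 = 2.3977;  v_1 ≈ (0.3052, -0.9523)


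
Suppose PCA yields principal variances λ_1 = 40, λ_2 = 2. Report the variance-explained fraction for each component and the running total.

Step 1 — total variance = trace(Sigma) = Σ λ_i = 40 + 2 = 42.

Step 2 — fraction explained by component i = λ_i / Σ λ:
  PC1: 40/42 = 0.9524
  PC2: 2/42 = 0.0476

Step 3 — cumulative fraction after k components = (λ_1 + ... + λ_k) / Σ λ:
  k = 1: 40/42 = 0.9524
  k = 2: (40 + 2)/42 = 42/42 = 1

Summary (fraction, with percent):

explained: PC1 0.9524 (95.24%), PC2 0.0476 (4.76%);  cumulative: 0.9524, 1


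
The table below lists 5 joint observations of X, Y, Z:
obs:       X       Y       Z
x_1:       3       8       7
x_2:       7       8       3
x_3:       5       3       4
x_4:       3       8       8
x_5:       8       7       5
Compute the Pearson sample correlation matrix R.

Step 1 — column means:
  mean(X) = (3 + 7 + 5 + 3 + 8) / 5 = 26/5 = 5.2
  mean(Y) = (8 + 8 + 3 + 8 + 7) / 5 = 34/5 = 6.8
  mean(Z) = (7 + 3 + 4 + 8 + 5) / 5 = 27/5 = 5.4

Step 2 — sample variances and covariances s[i,j] = (1/(n-1)) · Σ_k (x_{k,i} - mean_i) · (x_{k,j} - mean_j), with n-1 = 4:
  s[X,X] = ((-2.2)·(-2.2) + (1.8)·(1.8) + (-0.2)·(-0.2) + (-2.2)·(-2.2) + (2.8)·(2.8)) / 4 = 20.8/4 = 5.2
  s[X,Y] = ((-2.2)·(1.2) + (1.8)·(1.2) + (-0.2)·(-3.8) + (-2.2)·(1.2) + (2.8)·(0.2)) / 4 = -1.8/4 = -0.45
  s[X,Z] = ((-2.2)·(1.6) + (1.8)·(-2.4) + (-0.2)·(-1.4) + (-2.2)·(2.6) + (2.8)·(-0.4)) / 4 = -14.4/4 = -3.6
  s[Y,Y] = ((1.2)·(1.2) + (1.2)·(1.2) + (-3.8)·(-3.8) + (1.2)·(1.2) + (0.2)·(0.2)) / 4 = 18.8/4 = 4.7
  s[Y,Z] = ((1.2)·(1.6) + (1.2)·(-2.4) + (-3.8)·(-1.4) + (1.2)·(2.6) + (0.2)·(-0.4)) / 4 = 7.4/4 = 1.85
  s[Z,Z] = ((1.6)·(1.6) + (-2.4)·(-2.4) + (-1.4)·(-1.4) + (2.6)·(2.6) + (-0.4)·(-0.4)) / 4 = 17.2/4 = 4.3
  Sample standard deviations s_i = √(s[i,i]):
  s(X) = √(5.2) = 2.2804
  s(Y) = √(4.7) = 2.1679
  s(Z) = √(4.3) = 2.0736

Step 3 — r_{ij} = s_{ij} / (s_i · s_j):
  r[X,X] = 1 (diagonal).
  r[X,Y] = -0.45 / (2.2804 · 2.1679) = -0.45 / 4.9437 = -0.091
  r[X,Z] = -3.6 / (2.2804 · 2.0736) = -3.6 / 4.7286 = -0.7613
  r[Y,Y] = 1 (diagonal).
  r[Y,Z] = 1.85 / (2.1679 · 2.0736) = 1.85 / 4.4956 = 0.4115
  r[Z,Z] = 1 (diagonal).

R is symmetric with unit diagonal. Assembling:

R = [[1, -0.091, -0.7613],
 [-0.091, 1, 0.4115],
 [-0.7613, 0.4115, 1]]


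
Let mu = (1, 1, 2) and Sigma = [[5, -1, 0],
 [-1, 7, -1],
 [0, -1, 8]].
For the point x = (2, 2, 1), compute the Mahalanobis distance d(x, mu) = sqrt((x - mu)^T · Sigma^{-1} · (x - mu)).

Step 1 — centre the observation: (x - mu) = (1, 1, -1).

Step 2 — invert Sigma (cofactor / det for 3×3, or solve directly):
  Sigma^{-1} = [[0.206, 0.03, 0.0037],
 [0.03, 0.1498, 0.0187],
 [0.0037, 0.0187, 0.1273]].

Step 3 — form the quadratic (x - mu)^T · Sigma^{-1} · (x - mu):
  Sigma^{-1} · (x - mu) = (0.2322, 0.161, -0.1049).
  (x - mu)^T · [Sigma^{-1} · (x - mu)] = (1)·(0.2322) + (1)·(0.161) + (-1)·(-0.1049) = 0.4981.

Step 4 — take square root: d = √(0.4981) ≈ 0.7058.

d(x, mu) = √(0.4981) ≈ 0.7058


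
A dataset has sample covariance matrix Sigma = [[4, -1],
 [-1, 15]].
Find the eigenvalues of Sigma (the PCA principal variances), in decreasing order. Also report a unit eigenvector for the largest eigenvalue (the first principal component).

Step 1 — characteristic polynomial of 2×2 Sigma:
  det(Sigma - λI) = λ² - trace · λ + det = 0.
  trace = 4 + 15 = 19, det = 4·15 - (-1)² = 59.
Step 2 — discriminant:
  Δ = trace² - 4·det = 361 - 236 = 125.
Step 3 — eigenvalues:
  λ = (trace ± √Δ)/2 = (19 ± 11.1803)/2,
  λ_1 = 15.0902,  λ_2 = 3.9098.

Step 4 — unit eigenvector for λ_1: solve (Sigma - λ_1 I)v = 0. First row:
  (4 - 15.0902)·v_x + (-1)·v_y = 0, i.e. (-11.0902)·v_x + (-1)·v_y = 0,
  so v ∝ (b, λ_1 - a) = (-1, 11.0902); multiply by -1 so the first entry is positive: u = (1, -11.0902).
  ||u|| = √((1)² + (-11.0902)²) = √(123.9919) ≈ 11.1352,
  v_1 = u/||u|| ≈ (0.0898, -0.996) (||v_1|| = 1).

λ_1 = 15.0902,  λ_2 = 3.9098;  v_1 ≈ (0.0898, -0.996)


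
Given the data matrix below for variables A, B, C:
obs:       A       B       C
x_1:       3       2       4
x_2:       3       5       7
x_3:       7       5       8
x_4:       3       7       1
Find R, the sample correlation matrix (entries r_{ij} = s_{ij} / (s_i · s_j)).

Step 1 — column means:
  mean(A) = (3 + 3 + 7 + 3) / 4 = 16/4 = 4
  mean(B) = (2 + 5 + 5 + 7) / 4 = 19/4 = 4.75
  mean(C) = (4 + 7 + 8 + 1) / 4 = 20/4 = 5

Step 2 — sample variances and covariances s[i,j] = (1/(n-1)) · Σ_k (x_{k,i} - mean_i) · (x_{k,j} - mean_j), with n-1 = 3:
  s[A,A] = ((-1)·(-1) + (-1)·(-1) + (3)·(3) + (-1)·(-1)) / 3 = 12/3 = 4
  s[A,B] = ((-1)·(-2.75) + (-1)·(0.25) + (3)·(0.25) + (-1)·(2.25)) / 3 = 1/3 = 0.3333
  s[A,C] = ((-1)·(-1) + (-1)·(2) + (3)·(3) + (-1)·(-4)) / 3 = 12/3 = 4
  s[B,B] = ((-2.75)·(-2.75) + (0.25)·(0.25) + (0.25)·(0.25) + (2.25)·(2.25)) / 3 = 12.75/3 = 4.25
  s[B,C] = ((-2.75)·(-1) + (0.25)·(2) + (0.25)·(3) + (2.25)·(-4)) / 3 = -5/3 = -1.6667
  s[C,C] = ((-1)·(-1) + (2)·(2) + (3)·(3) + (-4)·(-4)) / 3 = 30/3 = 10
  Sample standard deviations s_i = √(s[i,i]):
  s(A) = √(4) = 2
  s(B) = √(4.25) = 2.0616
  s(C) = √(10) = 3.1623

Step 3 — r_{ij} = s_{ij} / (s_i · s_j):
  r[A,A] = 1 (diagonal).
  r[A,B] = 0.3333 / (2 · 2.0616) = 0.3333 / 4.1231 = 0.0808
  r[A,C] = 4 / (2 · 3.1623) = 4 / 6.3246 = 0.6325
  r[B,B] = 1 (diagonal).
  r[B,C] = -1.6667 / (2.0616 · 3.1623) = -1.6667 / 6.5192 = -0.2557
  r[C,C] = 1 (diagonal).

R is symmetric with unit diagonal. Assembling:

R = [[1, 0.0808, 0.6325],
 [0.0808, 1, -0.2557],
 [0.6325, -0.2557, 1]]


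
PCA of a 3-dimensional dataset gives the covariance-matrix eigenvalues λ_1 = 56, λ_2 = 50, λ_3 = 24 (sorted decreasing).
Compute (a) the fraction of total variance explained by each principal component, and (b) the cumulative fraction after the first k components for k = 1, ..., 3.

Step 1 — total variance = trace(Sigma) = Σ λ_i = 56 + 50 + 24 = 130.

Step 2 — fraction explained by component i = λ_i / Σ λ:
  PC1: 56/130 = 0.4308
  PC2: 50/130 = 0.3846
  PC3: 24/130 = 0.1846

Step 3 — cumulative fraction after k components = (λ_1 + ... + λ_k) / Σ λ:
  k = 1: 56/130 = 0.4308
  k = 2: (56 + 50)/130 = 106/130 = 0.8154
  k = 3: (56 + 50 + 24)/130 = 130/130 = 1

Summary (fraction, with percent):

explained: PC1 0.4308 (43.08%), PC2 0.3846 (38.46%), PC3 0.1846 (18.46%);  cumulative: 0.4308, 0.8154, 1


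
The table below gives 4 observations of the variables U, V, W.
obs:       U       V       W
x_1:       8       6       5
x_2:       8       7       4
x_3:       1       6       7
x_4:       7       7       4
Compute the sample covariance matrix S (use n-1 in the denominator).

Step 1 — column means:
  mean(U) = (8 + 8 + 1 + 7) / 4 = 24/4 = 6
  mean(V) = (6 + 7 + 6 + 7) / 4 = 26/4 = 6.5
  mean(W) = (5 + 4 + 7 + 4) / 4 = 20/4 = 5

Step 2 — sample covariance S[i,j] = (1/(n-1)) · Σ_k (x_{k,i} - mean_i) · (x_{k,j} - mean_j), with n-1 = 3.
  S[U,U] = ((2)·(2) + (2)·(2) + (-5)·(-5) + (1)·(1)) / 3 = 34/3 = 11.3333
  S[U,V] = ((2)·(-0.5) + (2)·(0.5) + (-5)·(-0.5) + (1)·(0.5)) / 3 = 3/3 = 1
  S[U,W] = ((2)·(0) + (2)·(-1) + (-5)·(2) + (1)·(-1)) / 3 = -13/3 = -4.3333
  S[V,V] = ((-0.5)·(-0.5) + (0.5)·(0.5) + (-0.5)·(-0.5) + (0.5)·(0.5)) / 3 = 1/3 = 0.3333
  S[V,W] = ((-0.5)·(0) + (0.5)·(-1) + (-0.5)·(2) + (0.5)·(-1)) / 3 = -2/3 = -0.6667
  S[W,W] = ((0)·(0) + (-1)·(-1) + (2)·(2) + (-1)·(-1)) / 3 = 6/3 = 2

S is symmetric (S[j,i] = S[i,j]). Assembling:

S = [[11.3333, 1, -4.3333],
 [1, 0.3333, -0.6667],
 [-4.3333, -0.6667, 2]]


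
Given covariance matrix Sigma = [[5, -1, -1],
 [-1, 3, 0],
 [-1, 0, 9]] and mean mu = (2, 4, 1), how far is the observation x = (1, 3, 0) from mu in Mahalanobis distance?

Step 1 — centre the observation: (x - mu) = (-1, -1, -1).

Step 2 — invert Sigma (cofactor / det for 3×3, or solve directly):
  Sigma^{-1} = [[0.2195, 0.0732, 0.0244],
 [0.0732, 0.3577, 0.0081],
 [0.0244, 0.0081, 0.1138]].

Step 3 — form the quadratic (x - mu)^T · Sigma^{-1} · (x - mu):
  Sigma^{-1} · (x - mu) = (-0.3171, -0.439, -0.1463).
  (x - mu)^T · [Sigma^{-1} · (x - mu)] = (-1)·(-0.3171) + (-1)·(-0.439) + (-1)·(-0.1463) = 0.9024.

Step 4 — take square root: d = √(0.9024) ≈ 0.95.

d(x, mu) = √(0.9024) ≈ 0.95


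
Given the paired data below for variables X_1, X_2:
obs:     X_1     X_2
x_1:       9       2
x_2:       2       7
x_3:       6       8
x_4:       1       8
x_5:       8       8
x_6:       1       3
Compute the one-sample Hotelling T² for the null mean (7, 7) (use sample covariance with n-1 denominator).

Step 1 — sample mean vector:
  mean(X_1) = (9 + 2 + 6 + 1 + 8 + 1) / 6 = 27/6 = 4.5
  mean(X_2) = (2 + 7 + 8 + 8 + 8 + 3) / 6 = 36/6 = 6
  x̄ = (4.5, 6),  deviation x̄ - mu_0 = (4.5, 6) - (7, 7) = (-2.5, -1).

Step 2 — sample covariance matrix, S[i,j] = (1/(n-1)) · Σ_k (x_{k,i} - mean_i) · (x_{k,j} - mean_j), divisor n-1 = 5:
  S[X_1,X_1] = ((4.5)·(4.5) + (-2.5)·(-2.5) + (1.5)·(1.5) + (-3.5)·(-3.5) + (3.5)·(3.5) + (-3.5)·(-3.5)) / 5 = 65.5/5 = 13.1
  S[X_1,X_2] = ((4.5)·(-4) + (-2.5)·(1) + (1.5)·(2) + (-3.5)·(2) + (3.5)·(2) + (-3.5)·(-3)) / 5 = -7/5 = -1.4
  S[X_2,X_2] = ((-4)·(-4) + (1)·(1) + (2)·(2) + (2)·(2) + (2)·(2) + (-3)·(-3)) / 5 = 38/5 = 7.6
  S = [[13.1, -1.4],
 [-1.4, 7.6]].

Step 3 — invert S. det(S) = 13.1·7.6 - (-1.4)² = 97.6.
  S^{-1} = (1/det) · [[d, -b], [-b, a]] = [[0.0779, 0.0143],
 [0.0143, 0.1342]].

Step 4 — quadratic form (x̄ - mu_0)^T · S^{-1} · (x̄ - mu_0):
  S^{-1} · (x̄ - mu_0) = (-0.209, -0.1701),
  (x̄ - mu_0)^T · [...] = (-2.5)·(-0.209) + (-1)·(-0.1701) = 0.6926.

Step 5 — scale by n: T² = 6 · 0.6926 = 4.1557.

T² ≈ 4.1557


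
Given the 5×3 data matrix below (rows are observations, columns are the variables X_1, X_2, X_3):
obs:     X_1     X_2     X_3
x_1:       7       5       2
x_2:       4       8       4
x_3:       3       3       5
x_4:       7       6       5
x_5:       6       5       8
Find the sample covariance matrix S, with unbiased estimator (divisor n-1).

Step 1 — column means:
  mean(X_1) = (7 + 4 + 3 + 7 + 6) / 5 = 27/5 = 5.4
  mean(X_2) = (5 + 8 + 3 + 6 + 5) / 5 = 27/5 = 5.4
  mean(X_3) = (2 + 4 + 5 + 5 + 8) / 5 = 24/5 = 4.8

Step 2 — sample covariance S[i,j] = (1/(n-1)) · Σ_k (x_{k,i} - mean_i) · (x_{k,j} - mean_j), with n-1 = 4.
  S[X_1,X_1] = ((1.6)·(1.6) + (-1.4)·(-1.4) + (-2.4)·(-2.4) + (1.6)·(1.6) + (0.6)·(0.6)) / 4 = 13.2/4 = 3.3
  S[X_1,X_2] = ((1.6)·(-0.4) + (-1.4)·(2.6) + (-2.4)·(-2.4) + (1.6)·(0.6) + (0.6)·(-0.4)) / 4 = 2.2/4 = 0.55
  S[X_1,X_3] = ((1.6)·(-2.8) + (-1.4)·(-0.8) + (-2.4)·(0.2) + (1.6)·(0.2) + (0.6)·(3.2)) / 4 = -1.6/4 = -0.4
  S[X_2,X_2] = ((-0.4)·(-0.4) + (2.6)·(2.6) + (-2.4)·(-2.4) + (0.6)·(0.6) + (-0.4)·(-0.4)) / 4 = 13.2/4 = 3.3
  S[X_2,X_3] = ((-0.4)·(-2.8) + (2.6)·(-0.8) + (-2.4)·(0.2) + (0.6)·(0.2) + (-0.4)·(3.2)) / 4 = -2.6/4 = -0.65
  S[X_3,X_3] = ((-2.8)·(-2.8) + (-0.8)·(-0.8) + (0.2)·(0.2) + (0.2)·(0.2) + (3.2)·(3.2)) / 4 = 18.8/4 = 4.7

S is symmetric (S[j,i] = S[i,j]). Assembling:

S = [[3.3, 0.55, -0.4],
 [0.55, 3.3, -0.65],
 [-0.4, -0.65, 4.7]]


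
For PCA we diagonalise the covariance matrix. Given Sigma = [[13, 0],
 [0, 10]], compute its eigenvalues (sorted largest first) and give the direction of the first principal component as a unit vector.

Step 1 — characteristic polynomial of 2×2 Sigma:
  det(Sigma - λI) = λ² - trace · λ + det = 0.
  trace = 13 + 10 = 23, det = 13·10 - (0)² = 130.
Step 2 — discriminant:
  Δ = trace² - 4·det = 529 - 520 = 9.
Step 3 — eigenvalues:
  λ = (trace ± √Δ)/2 = (23 ± 3)/2,
  λ_1 = 13,  λ_2 = 10.

Step 4 — unit eigenvector for λ_1: Sigma is diagonal, so its eigenvectors are the coordinate axes. λ_1 = 13 is the diagonal entry on the first coordinate axis, hence
  v_1 = (1, 0) (||v_1|| = 1).

λ_1 = 13,  λ_2 = 10;  v_1 ≈ (1, 0)


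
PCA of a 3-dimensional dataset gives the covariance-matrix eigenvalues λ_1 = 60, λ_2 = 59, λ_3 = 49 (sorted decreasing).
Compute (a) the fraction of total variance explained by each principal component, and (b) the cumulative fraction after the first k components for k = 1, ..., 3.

Step 1 — total variance = trace(Sigma) = Σ λ_i = 60 + 59 + 49 = 168.

Step 2 — fraction explained by component i = λ_i / Σ λ:
  PC1: 60/168 = 0.3571
  PC2: 59/168 = 0.3512
  PC3: 49/168 = 0.2917

Step 3 — cumulative fraction after k components = (λ_1 + ... + λ_k) / Σ λ:
  k = 1: 60/168 = 0.3571
  k = 2: (60 + 59)/168 = 119/168 = 0.7083
  k = 3: (60 + 59 + 49)/168 = 168/168 = 1

Summary (fraction, with percent):

explained: PC1 0.3571 (35.71%), PC2 0.3512 (35.12%), PC3 0.2917 (29.17%);  cumulative: 0.3571, 0.7083, 1


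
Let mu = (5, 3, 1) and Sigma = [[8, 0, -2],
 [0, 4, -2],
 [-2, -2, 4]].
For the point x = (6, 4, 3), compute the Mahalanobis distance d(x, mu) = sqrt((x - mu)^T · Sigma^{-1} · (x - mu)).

Step 1 — centre the observation: (x - mu) = (1, 1, 2).

Step 2 — invert Sigma (cofactor / det for 3×3, or solve directly):
  Sigma^{-1} = [[0.15, 0.05, 0.1],
 [0.05, 0.35, 0.2],
 [0.1, 0.2, 0.4]].

Step 3 — form the quadratic (x - mu)^T · Sigma^{-1} · (x - mu):
  Sigma^{-1} · (x - mu) = (0.4, 0.8, 1.1).
  (x - mu)^T · [Sigma^{-1} · (x - mu)] = (1)·(0.4) + (1)·(0.8) + (2)·(1.1) = 3.4.

Step 4 — take square root: d = √(3.4) ≈ 1.8439.

d(x, mu) = √(3.4) ≈ 1.8439


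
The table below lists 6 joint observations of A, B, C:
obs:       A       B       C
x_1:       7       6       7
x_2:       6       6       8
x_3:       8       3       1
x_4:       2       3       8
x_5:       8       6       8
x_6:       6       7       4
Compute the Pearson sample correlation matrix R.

Step 1 — column means:
  mean(A) = (7 + 6 + 8 + 2 + 8 + 6) / 6 = 37/6 = 6.1667
  mean(B) = (6 + 6 + 3 + 3 + 6 + 7) / 6 = 31/6 = 5.1667
  mean(C) = (7 + 8 + 1 + 8 + 8 + 4) / 6 = 36/6 = 6

Step 2 — sample variances and covariances s[i,j] = (1/(n-1)) · Σ_k (x_{k,i} - mean_i) · (x_{k,j} - mean_j), with n-1 = 5:
  s[A,A] = ((0.8333)·(0.8333) + (-0.1667)·(-0.1667) + (1.8333)·(1.8333) + (-4.1667)·(-4.1667) + (1.8333)·(1.8333) + (-0.1667)·(-0.1667)) / 5 = 24.8333/5 = 4.9667
  s[A,B] = ((0.8333)·(0.8333) + (-0.1667)·(0.8333) + (1.8333)·(-2.1667) + (-4.1667)·(-2.1667) + (1.8333)·(0.8333) + (-0.1667)·(1.8333)) / 5 = 6.8333/5 = 1.3667
  s[A,C] = ((0.8333)·(1) + (-0.1667)·(2) + (1.8333)·(-5) + (-4.1667)·(2) + (1.8333)·(2) + (-0.1667)·(-2)) / 5 = -13/5 = -2.6
  s[B,B] = ((0.8333)·(0.8333) + (0.8333)·(0.8333) + (-2.1667)·(-2.1667) + (-2.1667)·(-2.1667) + (0.8333)·(0.8333) + (1.8333)·(1.8333)) / 5 = 14.8333/5 = 2.9667
  s[B,C] = ((0.8333)·(1) + (0.8333)·(2) + (-2.1667)·(-5) + (-2.1667)·(2) + (0.8333)·(2) + (1.8333)·(-2)) / 5 = 7/5 = 1.4
  s[C,C] = ((1)·(1) + (2)·(2) + (-5)·(-5) + (2)·(2) + (2)·(2) + (-2)·(-2)) / 5 = 42/5 = 8.4
  Sample standard deviations s_i = √(s[i,i]):
  s(A) = √(4.9667) = 2.2286
  s(B) = √(2.9667) = 1.7224
  s(C) = √(8.4) = 2.8983

Step 3 — r_{ij} = s_{ij} / (s_i · s_j):
  r[A,A] = 1 (diagonal).
  r[A,B] = 1.3667 / (2.2286 · 1.7224) = 1.3667 / 3.8385 = 0.356
  r[A,C] = -2.6 / (2.2286 · 2.8983) = -2.6 / 6.4591 = -0.4025
  r[B,B] = 1 (diagonal).
  r[B,C] = 1.4 / (1.7224 · 2.8983) = 1.4 / 4.992 = 0.2804
  r[C,C] = 1 (diagonal).

R is symmetric with unit diagonal. Assembling:

R = [[1, 0.356, -0.4025],
 [0.356, 1, 0.2804],
 [-0.4025, 0.2804, 1]]


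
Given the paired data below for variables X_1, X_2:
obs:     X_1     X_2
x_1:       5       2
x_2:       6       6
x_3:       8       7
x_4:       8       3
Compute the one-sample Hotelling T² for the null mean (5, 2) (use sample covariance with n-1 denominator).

Step 1 — sample mean vector:
  mean(X_1) = (5 + 6 + 8 + 8) / 4 = 27/4 = 6.75
  mean(X_2) = (2 + 6 + 7 + 3) / 4 = 18/4 = 4.5
  x̄ = (6.75, 4.5),  deviation x̄ - mu_0 = (6.75, 4.5) - (5, 2) = (1.75, 2.5).

Step 2 — sample covariance matrix, S[i,j] = (1/(n-1)) · Σ_k (x_{k,i} - mean_i) · (x_{k,j} - mean_j), divisor n-1 = 3:
  S[X_1,X_1] = ((-1.75)·(-1.75) + (-0.75)·(-0.75) + (1.25)·(1.25) + (1.25)·(1.25)) / 3 = 6.75/3 = 2.25
  S[X_1,X_2] = ((-1.75)·(-2.5) + (-0.75)·(1.5) + (1.25)·(2.5) + (1.25)·(-1.5)) / 3 = 4.5/3 = 1.5
  S[X_2,X_2] = ((-2.5)·(-2.5) + (1.5)·(1.5) + (2.5)·(2.5) + (-1.5)·(-1.5)) / 3 = 17/3 = 5.6667
  S = [[2.25, 1.5],
 [1.5, 5.6667]].

Step 3 — invert S. det(S) = 2.25·5.6667 - (1.5)² = 10.5.
  S^{-1} = (1/det) · [[d, -b], [-b, a]] = [[0.5397, -0.1429],
 [-0.1429, 0.2143]].

Step 4 — quadratic form (x̄ - mu_0)^T · S^{-1} · (x̄ - mu_0):
  S^{-1} · (x̄ - mu_0) = (0.5873, 0.2857),
  (x̄ - mu_0)^T · [...] = (1.75)·(0.5873) + (2.5)·(0.2857) = 1.7421.

Step 5 — scale by n: T² = 4 · 1.7421 = 6.9683.

T² ≈ 6.9683


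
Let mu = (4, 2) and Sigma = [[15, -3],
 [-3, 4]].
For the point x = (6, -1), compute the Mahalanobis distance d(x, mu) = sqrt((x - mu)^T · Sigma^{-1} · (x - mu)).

Step 1 — centre the observation: (x - mu) = (2, -3).

Step 2 — invert Sigma. det(Sigma) = 15·4 - (-3)² = 51.
  Sigma^{-1} = (1/det) · [[d, -b], [-b, a]] = [[0.0784, 0.0588],
 [0.0588, 0.2941]].

Step 3 — form the quadratic (x - mu)^T · Sigma^{-1} · (x - mu):
  Sigma^{-1} · (x - mu) = (-0.0196, -0.7647).
  (x - mu)^T · [Sigma^{-1} · (x - mu)] = (2)·(-0.0196) + (-3)·(-0.7647) = 2.2549.

Step 4 — take square root: d = √(2.2549) ≈ 1.5016.

d(x, mu) = √(2.2549) ≈ 1.5016


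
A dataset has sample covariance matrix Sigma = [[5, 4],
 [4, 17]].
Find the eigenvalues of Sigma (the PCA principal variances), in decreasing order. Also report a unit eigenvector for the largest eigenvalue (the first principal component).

Step 1 — characteristic polynomial of 2×2 Sigma:
  det(Sigma - λI) = λ² - trace · λ + det = 0.
  trace = 5 + 17 = 22, det = 5·17 - (4)² = 69.
Step 2 — discriminant:
  Δ = trace² - 4·det = 484 - 276 = 208.
Step 3 — eigenvalues:
  λ = (trace ± √Δ)/2 = (22 ± 14.4222)/2,
  λ_1 = 18.2111,  λ_2 = 3.7889.

Step 4 — unit eigenvector for λ_1: solve (Sigma - λ_1 I)v = 0. First row:
  (5 - 18.2111)·v_x + (4)·v_y = 0, i.e. (-13.2111)·v_x + (4)·v_y = 0,
  so v ∝ (b, λ_1 - a) = (4, 13.2111) = u.
  ||u|| = √((4)² + (13.2111)²) = √(190.5332) ≈ 13.8034,
  v_1 = u/||u|| ≈ (0.2898, 0.9571) (||v_1|| = 1).

λ_1 = 18.2111,  λ_2 = 3.7889;  v_1 ≈ (0.2898, 0.9571)


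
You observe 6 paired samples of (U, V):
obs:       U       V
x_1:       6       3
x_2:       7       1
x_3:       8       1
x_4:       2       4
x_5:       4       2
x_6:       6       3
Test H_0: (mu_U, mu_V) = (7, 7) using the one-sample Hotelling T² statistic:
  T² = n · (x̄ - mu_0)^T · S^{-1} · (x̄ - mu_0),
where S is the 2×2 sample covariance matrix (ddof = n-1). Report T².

Step 1 — sample mean vector:
  mean(U) = (6 + 7 + 8 + 2 + 4 + 6) / 6 = 33/6 = 5.5
  mean(V) = (3 + 1 + 1 + 4 + 2 + 3) / 6 = 14/6 = 2.3333
  x̄ = (5.5, 2.3333),  deviation x̄ - mu_0 = (5.5, 2.3333) - (7, 7) = (-1.5, -4.6667).

Step 2 — sample covariance matrix, S[i,j] = (1/(n-1)) · Σ_k (x_{k,i} - mean_i) · (x_{k,j} - mean_j), divisor n-1 = 5:
  S[U,U] = ((0.5)·(0.5) + (1.5)·(1.5) + (2.5)·(2.5) + (-3.5)·(-3.5) + (-1.5)·(-1.5) + (0.5)·(0.5)) / 5 = 23.5/5 = 4.7
  S[U,V] = ((0.5)·(0.6667) + (1.5)·(-1.3333) + (2.5)·(-1.3333) + (-3.5)·(1.6667) + (-1.5)·(-0.3333) + (0.5)·(0.6667)) / 5 = -10/5 = -2
  S[V,V] = ((0.6667)·(0.6667) + (-1.3333)·(-1.3333) + (-1.3333)·(-1.3333) + (1.6667)·(1.6667) + (-0.3333)·(-0.3333) + (0.6667)·(0.6667)) / 5 = 7.3333/5 = 1.4667
  S = [[4.7, -2],
 [-2, 1.4667]].

Step 3 — invert S. det(S) = 4.7·1.4667 - (-2)² = 2.8933.
  S^{-1} = (1/det) · [[d, -b], [-b, a]] = [[0.5069, 0.6912],
 [0.6912, 1.6244]].

Step 4 — quadratic form (x̄ - mu_0)^T · S^{-1} · (x̄ - mu_0):
  S^{-1} · (x̄ - mu_0) = (-3.9862, -8.6175),
  (x̄ - mu_0)^T · [...] = (-1.5)·(-3.9862) + (-4.6667)·(-8.6175) = 46.1943.

Step 5 — scale by n: T² = 6 · 46.1943 = 277.1659.

T² ≈ 277.1659


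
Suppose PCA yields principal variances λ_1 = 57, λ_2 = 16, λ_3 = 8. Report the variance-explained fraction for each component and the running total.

Step 1 — total variance = trace(Sigma) = Σ λ_i = 57 + 16 + 8 = 81.

Step 2 — fraction explained by component i = λ_i / Σ λ:
  PC1: 57/81 = 0.7037
  PC2: 16/81 = 0.1975
  PC3: 8/81 = 0.0988

Step 3 — cumulative fraction after k components = (λ_1 + ... + λ_k) / Σ λ:
  k = 1: 57/81 = 0.7037
  k = 2: (57 + 16)/81 = 73/81 = 0.9012
  k = 3: (57 + 16 + 8)/81 = 81/81 = 1

Summary (fraction, with percent):

explained: PC1 0.7037 (70.37%), PC2 0.1975 (19.75%), PC3 0.0988 (9.88%);  cumulative: 0.7037, 0.9012, 1


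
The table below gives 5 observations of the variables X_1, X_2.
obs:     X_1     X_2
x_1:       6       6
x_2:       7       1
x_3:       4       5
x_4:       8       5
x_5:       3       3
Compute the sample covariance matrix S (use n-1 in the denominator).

Step 1 — column means:
  mean(X_1) = (6 + 7 + 4 + 8 + 3) / 5 = 28/5 = 5.6
  mean(X_2) = (6 + 1 + 5 + 5 + 3) / 5 = 20/5 = 4

Step 2 — sample covariance S[i,j] = (1/(n-1)) · Σ_k (x_{k,i} - mean_i) · (x_{k,j} - mean_j), with n-1 = 4.
  S[X_1,X_1] = ((0.4)·(0.4) + (1.4)·(1.4) + (-1.6)·(-1.6) + (2.4)·(2.4) + (-2.6)·(-2.6)) / 4 = 17.2/4 = 4.3
  S[X_1,X_2] = ((0.4)·(2) + (1.4)·(-3) + (-1.6)·(1) + (2.4)·(1) + (-2.6)·(-1)) / 4 = 0/4 = 0
  S[X_2,X_2] = ((2)·(2) + (-3)·(-3) + (1)·(1) + (1)·(1) + (-1)·(-1)) / 4 = 16/4 = 4

S is symmetric (S[j,i] = S[i,j]). Assembling:

S = [[4.3, 0],
 [0, 4]]


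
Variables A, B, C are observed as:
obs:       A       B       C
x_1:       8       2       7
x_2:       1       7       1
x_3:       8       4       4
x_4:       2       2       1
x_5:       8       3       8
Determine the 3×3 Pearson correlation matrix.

Step 1 — column means:
  mean(A) = (8 + 1 + 8 + 2 + 8) / 5 = 27/5 = 5.4
  mean(B) = (2 + 7 + 4 + 2 + 3) / 5 = 18/5 = 3.6
  mean(C) = (7 + 1 + 4 + 1 + 8) / 5 = 21/5 = 4.2

Step 2 — sample variances and covariances s[i,j] = (1/(n-1)) · Σ_k (x_{k,i} - mean_i) · (x_{k,j} - mean_j), with n-1 = 4:
  s[A,A] = ((2.6)·(2.6) + (-4.4)·(-4.4) + (2.6)·(2.6) + (-3.4)·(-3.4) + (2.6)·(2.6)) / 4 = 51.2/4 = 12.8
  s[A,B] = ((2.6)·(-1.6) + (-4.4)·(3.4) + (2.6)·(0.4) + (-3.4)·(-1.6) + (2.6)·(-0.6)) / 4 = -14.2/4 = -3.55
  s[A,C] = ((2.6)·(2.8) + (-4.4)·(-3.2) + (2.6)·(-0.2) + (-3.4)·(-3.2) + (2.6)·(3.8)) / 4 = 41.6/4 = 10.4
  s[B,B] = ((-1.6)·(-1.6) + (3.4)·(3.4) + (0.4)·(0.4) + (-1.6)·(-1.6) + (-0.6)·(-0.6)) / 4 = 17.2/4 = 4.3
  s[B,C] = ((-1.6)·(2.8) + (3.4)·(-3.2) + (0.4)·(-0.2) + (-1.6)·(-3.2) + (-0.6)·(3.8)) / 4 = -12.6/4 = -3.15
  s[C,C] = ((2.8)·(2.8) + (-3.2)·(-3.2) + (-0.2)·(-0.2) + (-3.2)·(-3.2) + (3.8)·(3.8)) / 4 = 42.8/4 = 10.7
  Sample standard deviations s_i = √(s[i,i]):
  s(A) = √(12.8) = 3.5777
  s(B) = √(4.3) = 2.0736
  s(C) = √(10.7) = 3.2711

Step 3 — r_{ij} = s_{ij} / (s_i · s_j):
  r[A,A] = 1 (diagonal).
  r[A,B] = -3.55 / (3.5777 · 2.0736) = -3.55 / 7.4189 = -0.4785
  r[A,C] = 10.4 / (3.5777 · 3.2711) = 10.4 / 11.703 = 0.8887
  r[B,B] = 1 (diagonal).
  r[B,C] = -3.15 / (2.0736 · 3.2711) = -3.15 / 6.7831 = -0.4644
  r[C,C] = 1 (diagonal).

R is symmetric with unit diagonal. Assembling:

R = [[1, -0.4785, 0.8887],
 [-0.4785, 1, -0.4644],
 [0.8887, -0.4644, 1]]


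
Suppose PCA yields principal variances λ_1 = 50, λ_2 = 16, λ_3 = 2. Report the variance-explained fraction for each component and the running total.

Step 1 — total variance = trace(Sigma) = Σ λ_i = 50 + 16 + 2 = 68.

Step 2 — fraction explained by component i = λ_i / Σ λ:
  PC1: 50/68 = 0.7353
  PC2: 16/68 = 0.2353
  PC3: 2/68 = 0.0294

Step 3 — cumulative fraction after k components = (λ_1 + ... + λ_k) / Σ λ:
  k = 1: 50/68 = 0.7353
  k = 2: (50 + 16)/68 = 66/68 = 0.9706
  k = 3: (50 + 16 + 2)/68 = 68/68 = 1

Summary (fraction, with percent):

explained: PC1 0.7353 (73.53%), PC2 0.2353 (23.53%), PC3 0.0294 (2.94%);  cumulative: 0.7353, 0.9706, 1


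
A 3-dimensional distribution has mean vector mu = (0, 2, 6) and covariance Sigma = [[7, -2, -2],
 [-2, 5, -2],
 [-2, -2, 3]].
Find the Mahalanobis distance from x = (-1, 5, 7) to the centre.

Step 1 — centre the observation: (x - mu) = (-1, 3, 1).

Step 2 — invert Sigma (cofactor / det for 3×3, or solve directly):
  Sigma^{-1} = [[0.3793, 0.3448, 0.4828],
 [0.3448, 0.5862, 0.6207],
 [0.4828, 0.6207, 1.069]].

Step 3 — form the quadratic (x - mu)^T · Sigma^{-1} · (x - mu):
  Sigma^{-1} · (x - mu) = (1.1379, 2.0345, 2.4483).
  (x - mu)^T · [Sigma^{-1} · (x - mu)] = (-1)·(1.1379) + (3)·(2.0345) + (1)·(2.4483) = 7.4138.

Step 4 — take square root: d = √(7.4138) ≈ 2.7228.

d(x, mu) = √(7.4138) ≈ 2.7228


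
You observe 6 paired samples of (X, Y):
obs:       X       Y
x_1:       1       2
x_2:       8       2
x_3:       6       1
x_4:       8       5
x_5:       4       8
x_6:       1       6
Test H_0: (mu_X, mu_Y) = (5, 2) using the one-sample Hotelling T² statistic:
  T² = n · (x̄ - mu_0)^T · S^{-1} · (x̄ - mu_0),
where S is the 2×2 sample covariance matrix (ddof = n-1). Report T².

Step 1 — sample mean vector:
  mean(X) = (1 + 8 + 6 + 8 + 4 + 1) / 6 = 28/6 = 4.6667
  mean(Y) = (2 + 2 + 1 + 5 + 8 + 6) / 6 = 24/6 = 4
  x̄ = (4.6667, 4),  deviation x̄ - mu_0 = (4.6667, 4) - (5, 2) = (-0.3333, 2).

Step 2 — sample covariance matrix, S[i,j] = (1/(n-1)) · Σ_k (x_{k,i} - mean_i) · (x_{k,j} - mean_j), divisor n-1 = 5:
  S[X,X] = ((-3.6667)·(-3.6667) + (3.3333)·(3.3333) + (1.3333)·(1.3333) + (3.3333)·(3.3333) + (-0.6667)·(-0.6667) + (-3.6667)·(-3.6667)) / 5 = 51.3333/5 = 10.2667
  S[X,Y] = ((-3.6667)·(-2) + (3.3333)·(-2) + (1.3333)·(-3) + (3.3333)·(1) + (-0.6667)·(4) + (-3.6667)·(2)) / 5 = -10/5 = -2
  S[Y,Y] = ((-2)·(-2) + (-2)·(-2) + (-3)·(-3) + (1)·(1) + (4)·(4) + (2)·(2)) / 5 = 38/5 = 7.6
  S = [[10.2667, -2],
 [-2, 7.6]].

Step 3 — invert S. det(S) = 10.2667·7.6 - (-2)² = 74.0267.
  S^{-1} = (1/det) · [[d, -b], [-b, a]] = [[0.1027, 0.027],
 [0.027, 0.1387]].

Step 4 — quadratic form (x̄ - mu_0)^T · S^{-1} · (x̄ - mu_0):
  S^{-1} · (x̄ - mu_0) = (0.0198, 0.2684),
  (x̄ - mu_0)^T · [...] = (-0.3333)·(0.0198) + (2)·(0.2684) = 0.5301.

Step 5 — scale by n: T² = 6 · 0.5301 = 3.1808.

T² ≈ 3.1808


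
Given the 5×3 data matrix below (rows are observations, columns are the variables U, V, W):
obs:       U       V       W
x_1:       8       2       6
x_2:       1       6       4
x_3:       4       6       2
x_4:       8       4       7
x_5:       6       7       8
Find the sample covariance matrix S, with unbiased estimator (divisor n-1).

Step 1 — column means:
  mean(U) = (8 + 1 + 4 + 8 + 6) / 5 = 27/5 = 5.4
  mean(V) = (2 + 6 + 6 + 4 + 7) / 5 = 25/5 = 5
  mean(W) = (6 + 4 + 2 + 7 + 8) / 5 = 27/5 = 5.4

Step 2 — sample covariance S[i,j] = (1/(n-1)) · Σ_k (x_{k,i} - mean_i) · (x_{k,j} - mean_j), with n-1 = 4.
  S[U,U] = ((2.6)·(2.6) + (-4.4)·(-4.4) + (-1.4)·(-1.4) + (2.6)·(2.6) + (0.6)·(0.6)) / 4 = 35.2/4 = 8.8
  S[U,V] = ((2.6)·(-3) + (-4.4)·(1) + (-1.4)·(1) + (2.6)·(-1) + (0.6)·(2)) / 4 = -15/4 = -3.75
  S[U,W] = ((2.6)·(0.6) + (-4.4)·(-1.4) + (-1.4)·(-3.4) + (2.6)·(1.6) + (0.6)·(2.6)) / 4 = 18.2/4 = 4.55
  S[V,V] = ((-3)·(-3) + (1)·(1) + (1)·(1) + (-1)·(-1) + (2)·(2)) / 4 = 16/4 = 4
  S[V,W] = ((-3)·(0.6) + (1)·(-1.4) + (1)·(-3.4) + (-1)·(1.6) + (2)·(2.6)) / 4 = -3/4 = -0.75
  S[W,W] = ((0.6)·(0.6) + (-1.4)·(-1.4) + (-3.4)·(-3.4) + (1.6)·(1.6) + (2.6)·(2.6)) / 4 = 23.2/4 = 5.8

S is symmetric (S[j,i] = S[i,j]). Assembling:

S = [[8.8, -3.75, 4.55],
 [-3.75, 4, -0.75],
 [4.55, -0.75, 5.8]]


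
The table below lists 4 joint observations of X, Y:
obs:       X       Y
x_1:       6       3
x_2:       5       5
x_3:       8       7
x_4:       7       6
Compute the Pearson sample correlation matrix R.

Step 1 — column means:
  mean(X) = (6 + 5 + 8 + 7) / 4 = 26/4 = 6.5
  mean(Y) = (3 + 5 + 7 + 6) / 4 = 21/4 = 5.25

Step 2 — sample variances and covariances s[i,j] = (1/(n-1)) · Σ_k (x_{k,i} - mean_i) · (x_{k,j} - mean_j), with n-1 = 3:
  s[X,X] = ((-0.5)·(-0.5) + (-1.5)·(-1.5) + (1.5)·(1.5) + (0.5)·(0.5)) / 3 = 5/3 = 1.6667
  s[X,Y] = ((-0.5)·(-2.25) + (-1.5)·(-0.25) + (1.5)·(1.75) + (0.5)·(0.75)) / 3 = 4.5/3 = 1.5
  s[Y,Y] = ((-2.25)·(-2.25) + (-0.25)·(-0.25) + (1.75)·(1.75) + (0.75)·(0.75)) / 3 = 8.75/3 = 2.9167
  Sample standard deviations s_i = √(s[i,i]):
  s(X) = √(1.6667) = 1.291
  s(Y) = √(2.9167) = 1.7078

Step 3 — r_{ij} = s_{ij} / (s_i · s_j):
  r[X,X] = 1 (diagonal).
  r[X,Y] = 1.5 / (1.291 · 1.7078) = 1.5 / 2.2048 = 0.6803
  r[Y,Y] = 1 (diagonal).

R is symmetric with unit diagonal. Assembling:

R = [[1, 0.6803],
 [0.6803, 1]]


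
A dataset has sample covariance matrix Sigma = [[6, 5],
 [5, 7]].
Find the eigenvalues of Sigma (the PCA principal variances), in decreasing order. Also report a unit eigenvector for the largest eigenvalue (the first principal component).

Step 1 — characteristic polynomial of 2×2 Sigma:
  det(Sigma - λI) = λ² - trace · λ + det = 0.
  trace = 6 + 7 = 13, det = 6·7 - (5)² = 17.
Step 2 — discriminant:
  Δ = trace² - 4·det = 169 - 68 = 101.
Step 3 — eigenvalues:
  λ = (trace ± √Δ)/2 = (13 ± 10.0499)/2,
  λ_1 = 11.5249,  λ_2 = 1.4751.

Step 4 — unit eigenvector for λ_1: solve (Sigma - λ_1 I)v = 0. First row:
  (6 - 11.5249)·v_x + (5)·v_y = 0, i.e. (-5.5249)·v_x + (5)·v_y = 0,
  so v ∝ (b, λ_1 - a) = (5, 5.5249) = u.
  ||u|| = √((5)² + (5.5249)²) = √(55.5249) ≈ 7.4515,
  v_1 = u/||u|| ≈ (0.671, 0.7415) (||v_1|| = 1).

λ_1 = 11.5249,  λ_2 = 1.4751;  v_1 ≈ (0.671, 0.7415)


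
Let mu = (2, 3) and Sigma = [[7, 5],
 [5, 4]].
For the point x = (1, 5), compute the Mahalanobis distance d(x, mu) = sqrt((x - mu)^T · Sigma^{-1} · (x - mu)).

Step 1 — centre the observation: (x - mu) = (-1, 2).

Step 2 — invert Sigma. det(Sigma) = 7·4 - (5)² = 3.
  Sigma^{-1} = (1/det) · [[d, -b], [-b, a]] = [[1.3333, -1.6667],
 [-1.6667, 2.3333]].

Step 3 — form the quadratic (x - mu)^T · Sigma^{-1} · (x - mu):
  Sigma^{-1} · (x - mu) = (-4.6667, 6.3333).
  (x - mu)^T · [Sigma^{-1} · (x - mu)] = (-1)·(-4.6667) + (2)·(6.3333) = 17.3333.

Step 4 — take square root: d = √(17.3333) ≈ 4.1633.

d(x, mu) = √(17.3333) ≈ 4.1633


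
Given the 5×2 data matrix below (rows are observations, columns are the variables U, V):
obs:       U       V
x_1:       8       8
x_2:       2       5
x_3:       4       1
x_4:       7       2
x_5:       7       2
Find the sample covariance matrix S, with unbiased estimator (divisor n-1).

Step 1 — column means:
  mean(U) = (8 + 2 + 4 + 7 + 7) / 5 = 28/5 = 5.6
  mean(V) = (8 + 5 + 1 + 2 + 2) / 5 = 18/5 = 3.6

Step 2 — sample covariance S[i,j] = (1/(n-1)) · Σ_k (x_{k,i} - mean_i) · (x_{k,j} - mean_j), with n-1 = 4.
  S[U,U] = ((2.4)·(2.4) + (-3.6)·(-3.6) + (-1.6)·(-1.6) + (1.4)·(1.4) + (1.4)·(1.4)) / 4 = 25.2/4 = 6.3
  S[U,V] = ((2.4)·(4.4) + (-3.6)·(1.4) + (-1.6)·(-2.6) + (1.4)·(-1.6) + (1.4)·(-1.6)) / 4 = 5.2/4 = 1.3
  S[V,V] = ((4.4)·(4.4) + (1.4)·(1.4) + (-2.6)·(-2.6) + (-1.6)·(-1.6) + (-1.6)·(-1.6)) / 4 = 33.2/4 = 8.3

S is symmetric (S[j,i] = S[i,j]). Assembling:

S = [[6.3, 1.3],
 [1.3, 8.3]]


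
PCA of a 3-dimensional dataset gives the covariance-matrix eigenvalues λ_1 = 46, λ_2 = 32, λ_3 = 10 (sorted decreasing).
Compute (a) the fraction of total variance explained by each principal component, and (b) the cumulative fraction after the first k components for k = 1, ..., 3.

Step 1 — total variance = trace(Sigma) = Σ λ_i = 46 + 32 + 10 = 88.

Step 2 — fraction explained by component i = λ_i / Σ λ:
  PC1: 46/88 = 0.5227
  PC2: 32/88 = 0.3636
  PC3: 10/88 = 0.1136

Step 3 — cumulative fraction after k components = (λ_1 + ... + λ_k) / Σ λ:
  k = 1: 46/88 = 0.5227
  k = 2: (46 + 32)/88 = 78/88 = 0.8864
  k = 3: (46 + 32 + 10)/88 = 88/88 = 1

Summary (fraction, with percent):

explained: PC1 0.5227 (52.27%), PC2 0.3636 (36.36%), PC3 0.1136 (11.36%);  cumulative: 0.5227, 0.8864, 1


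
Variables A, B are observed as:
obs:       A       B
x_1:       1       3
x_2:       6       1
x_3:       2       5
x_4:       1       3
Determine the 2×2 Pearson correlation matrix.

Step 1 — column means:
  mean(A) = (1 + 6 + 2 + 1) / 4 = 10/4 = 2.5
  mean(B) = (3 + 1 + 5 + 3) / 4 = 12/4 = 3

Step 2 — sample variances and covariances s[i,j] = (1/(n-1)) · Σ_k (x_{k,i} - mean_i) · (x_{k,j} - mean_j), with n-1 = 3:
  s[A,A] = ((-1.5)·(-1.5) + (3.5)·(3.5) + (-0.5)·(-0.5) + (-1.5)·(-1.5)) / 3 = 17/3 = 5.6667
  s[A,B] = ((-1.5)·(0) + (3.5)·(-2) + (-0.5)·(2) + (-1.5)·(0)) / 3 = -8/3 = -2.6667
  s[B,B] = ((0)·(0) + (-2)·(-2) + (2)·(2) + (0)·(0)) / 3 = 8/3 = 2.6667
  Sample standard deviations s_i = √(s[i,i]):
  s(A) = √(5.6667) = 2.3805
  s(B) = √(2.6667) = 1.633

Step 3 — r_{ij} = s_{ij} / (s_i · s_j):
  r[A,A] = 1 (diagonal).
  r[A,B] = -2.6667 / (2.3805 · 1.633) = -2.6667 / 3.8873 = -0.686
  r[B,B] = 1 (diagonal).

R is symmetric with unit diagonal. Assembling:

R = [[1, -0.686],
 [-0.686, 1]]


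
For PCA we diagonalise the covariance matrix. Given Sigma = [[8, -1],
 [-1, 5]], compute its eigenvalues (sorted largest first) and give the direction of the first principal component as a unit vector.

Step 1 — characteristic polynomial of 2×2 Sigma:
  det(Sigma - λI) = λ² - trace · λ + det = 0.
  trace = 8 + 5 = 13, det = 8·5 - (-1)² = 39.
Step 2 — discriminant:
  Δ = trace² - 4·det = 169 - 156 = 13.
Step 3 — eigenvalues:
  λ = (trace ± √Δ)/2 = (13 ± 3.6056)/2,
  λ_1 = 8.3028,  λ_2 = 4.6972.

Step 4 — unit eigenvector for λ_1: solve (Sigma - λ_1 I)v = 0. First row:
  (8 - 8.3028)·v_x + (-1)·v_y = 0, i.e. (-0.3028)·v_x + (-1)·v_y = 0,
  so v ∝ (b, λ_1 - a) = (-1, 0.3028); multiply by -1 so the first entry is positive: u = (1, -0.3028).
  ||u|| = √((1)² + (-0.3028)²) = √(1.0917) ≈ 1.0448,
  v_1 = u/||u|| ≈ (0.9571, -0.2898) (||v_1|| = 1).

λ_1 = 8.3028,  λ_2 = 4.6972;  v_1 ≈ (0.9571, -0.2898)


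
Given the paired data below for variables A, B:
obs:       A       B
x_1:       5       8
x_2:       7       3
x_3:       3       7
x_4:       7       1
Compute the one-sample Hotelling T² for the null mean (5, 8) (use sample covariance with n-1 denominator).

Step 1 — sample mean vector:
  mean(A) = (5 + 7 + 3 + 7) / 4 = 22/4 = 5.5
  mean(B) = (8 + 3 + 7 + 1) / 4 = 19/4 = 4.75
  x̄ = (5.5, 4.75),  deviation x̄ - mu_0 = (5.5, 4.75) - (5, 8) = (0.5, -3.25).

Step 2 — sample covariance matrix, S[i,j] = (1/(n-1)) · Σ_k (x_{k,i} - mean_i) · (x_{k,j} - mean_j), divisor n-1 = 3:
  S[A,A] = ((-0.5)·(-0.5) + (1.5)·(1.5) + (-2.5)·(-2.5) + (1.5)·(1.5)) / 3 = 11/3 = 3.6667
  S[A,B] = ((-0.5)·(3.25) + (1.5)·(-1.75) + (-2.5)·(2.25) + (1.5)·(-3.75)) / 3 = -15.5/3 = -5.1667
  S[B,B] = ((3.25)·(3.25) + (-1.75)·(-1.75) + (2.25)·(2.25) + (-3.75)·(-3.75)) / 3 = 32.75/3 = 10.9167
  S = [[3.6667, -5.1667],
 [-5.1667, 10.9167]].

Step 3 — invert S. det(S) = 3.6667·10.9167 - (-5.1667)² = 13.3333.
  S^{-1} = (1/det) · [[d, -b], [-b, a]] = [[0.8188, 0.3875],
 [0.3875, 0.275]].

Step 4 — quadratic form (x̄ - mu_0)^T · S^{-1} · (x̄ - mu_0):
  S^{-1} · (x̄ - mu_0) = (-0.85, -0.7),
  (x̄ - mu_0)^T · [...] = (0.5)·(-0.85) + (-3.25)·(-0.7) = 1.85.

Step 5 — scale by n: T² = 4 · 1.85 = 7.4.

T² ≈ 7.4


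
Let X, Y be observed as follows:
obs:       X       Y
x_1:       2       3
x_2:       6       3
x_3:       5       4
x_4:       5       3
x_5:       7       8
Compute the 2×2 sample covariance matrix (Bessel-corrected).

Step 1 — column means:
  mean(X) = (2 + 6 + 5 + 5 + 7) / 5 = 25/5 = 5
  mean(Y) = (3 + 3 + 4 + 3 + 8) / 5 = 21/5 = 4.2

Step 2 — sample covariance S[i,j] = (1/(n-1)) · Σ_k (x_{k,i} - mean_i) · (x_{k,j} - mean_j), with n-1 = 4.
  S[X,X] = ((-3)·(-3) + (1)·(1) + (0)·(0) + (0)·(0) + (2)·(2)) / 4 = 14/4 = 3.5
  S[X,Y] = ((-3)·(-1.2) + (1)·(-1.2) + (0)·(-0.2) + (0)·(-1.2) + (2)·(3.8)) / 4 = 10/4 = 2.5
  S[Y,Y] = ((-1.2)·(-1.2) + (-1.2)·(-1.2) + (-0.2)·(-0.2) + (-1.2)·(-1.2) + (3.8)·(3.8)) / 4 = 18.8/4 = 4.7

S is symmetric (S[j,i] = S[i,j]). Assembling:

S = [[3.5, 2.5],
 [2.5, 4.7]]


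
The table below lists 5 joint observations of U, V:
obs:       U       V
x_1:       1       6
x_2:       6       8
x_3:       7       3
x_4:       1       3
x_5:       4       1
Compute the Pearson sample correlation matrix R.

Step 1 — column means:
  mean(U) = (1 + 6 + 7 + 1 + 4) / 5 = 19/5 = 3.8
  mean(V) = (6 + 8 + 3 + 3 + 1) / 5 = 21/5 = 4.2

Step 2 — sample variances and covariances s[i,j] = (1/(n-1)) · Σ_k (x_{k,i} - mean_i) · (x_{k,j} - mean_j), with n-1 = 4:
  s[U,U] = ((-2.8)·(-2.8) + (2.2)·(2.2) + (3.2)·(3.2) + (-2.8)·(-2.8) + (0.2)·(0.2)) / 4 = 30.8/4 = 7.7
  s[U,V] = ((-2.8)·(1.8) + (2.2)·(3.8) + (3.2)·(-1.2) + (-2.8)·(-1.2) + (0.2)·(-3.2)) / 4 = 2.2/4 = 0.55
  s[V,V] = ((1.8)·(1.8) + (3.8)·(3.8) + (-1.2)·(-1.2) + (-1.2)·(-1.2) + (-3.2)·(-3.2)) / 4 = 30.8/4 = 7.7
  Sample standard deviations s_i = √(s[i,i]):
  s(U) = √(7.7) = 2.7749
  s(V) = √(7.7) = 2.7749

Step 3 — r_{ij} = s_{ij} / (s_i · s_j):
  r[U,U] = 1 (diagonal).
  r[U,V] = 0.55 / (2.7749 · 2.7749) = 0.55 / 7.7 = 0.0714
  r[V,V] = 1 (diagonal).

R is symmetric with unit diagonal. Assembling:

R = [[1, 0.0714],
 [0.0714, 1]]


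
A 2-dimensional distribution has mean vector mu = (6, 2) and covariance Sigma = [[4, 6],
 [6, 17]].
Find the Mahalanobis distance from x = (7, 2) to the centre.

Step 1 — centre the observation: (x - mu) = (1, 0).

Step 2 — invert Sigma. det(Sigma) = 4·17 - (6)² = 32.
  Sigma^{-1} = (1/det) · [[d, -b], [-b, a]] = [[0.5312, -0.1875],
 [-0.1875, 0.125]].

Step 3 — form the quadratic (x - mu)^T · Sigma^{-1} · (x - mu):
  Sigma^{-1} · (x - mu) = (0.5312, -0.1875).
  (x - mu)^T · [Sigma^{-1} · (x - mu)] = (1)·(0.5312) + (0)·(-0.1875) = 0.5312.

Step 4 — take square root: d = √(0.5312) ≈ 0.7289.

d(x, mu) = √(0.5312) ≈ 0.7289


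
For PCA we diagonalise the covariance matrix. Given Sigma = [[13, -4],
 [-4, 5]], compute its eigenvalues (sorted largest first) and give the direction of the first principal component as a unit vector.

Step 1 — characteristic polynomial of 2×2 Sigma:
  det(Sigma - λI) = λ² - trace · λ + det = 0.
  trace = 13 + 5 = 18, det = 13·5 - (-4)² = 49.
Step 2 — discriminant:
  Δ = trace² - 4·det = 324 - 196 = 128.
Step 3 — eigenvalues:
  λ = (trace ± √Δ)/2 = (18 ± 11.3137)/2,
  λ_1 = 14.6569,  λ_2 = 3.3431.

Step 4 — unit eigenvector for λ_1: solve (Sigma - λ_1 I)v = 0. First row:
  (13 - 14.6569)·v_x + (-4)·v_y = 0, i.e. (-1.6569)·v_x + (-4)·v_y = 0,
  so v ∝ (b, λ_1 - a) = (-4, 1.6569); multiply by -1 so the first entry is positive: u = (4, -1.6569).
  ||u|| = √((4)² + (-1.6569)²) = √(18.7452) ≈ 4.3296,
  v_1 = u/||u|| ≈ (0.9239, -0.3827) (||v_1|| = 1).

λ_1 = 14.6569,  λ_2 = 3.3431;  v_1 ≈ (0.9239, -0.3827)
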